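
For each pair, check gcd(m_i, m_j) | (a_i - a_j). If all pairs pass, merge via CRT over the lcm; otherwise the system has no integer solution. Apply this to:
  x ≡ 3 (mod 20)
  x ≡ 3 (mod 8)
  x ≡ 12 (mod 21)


Moduli 20, 8, 21 are not pairwise coprime, so CRT works modulo lcm(m_i) when all pairwise compatibility conditions hold.
Pairwise compatibility: gcd(m_i, m_j) must divide a_i - a_j for every pair.
Merge one congruence at a time:
  Start: x ≡ 3 (mod 20).
  Combine with x ≡ 3 (mod 8): gcd(20, 8) = 4; 3 - 3 = 0, which IS divisible by 4, so compatible.
    Write x = 3 + 20·t and substitute into x ≡ 3 (mod 8): 20·t ≡ 3 − 3 = 0 (mod 8).
    Divide the congruence (and modulus) by g = 4: 5·t ≡ 0 (mod 2).
    Reduce coefficients mod 2: 1·t ≡ 0 (mod 2).
    So t ≡ 0 (mod 2).
    Then x = 3 + 20·0 = 3, valid modulo lcm(20, 8) = 40: x ≡ 3 (mod 40).
  Combine with x ≡ 12 (mod 21): gcd(40, 21) = 1; 12 - 3 = 9, which IS divisible by 1, so compatible.
    Write x = 3 + 40·t and substitute into x ≡ 12 (mod 21): 40·t ≡ 12 − 3 = 9 (mod 21).
    Reduce coefficients mod 21: 19·t ≡ 9 (mod 21).
    The inverse of 19 mod 21 is 10 (since 19·10 = 190 = 9·21 + 1), so t ≡ 10·9 = 90 ≡ 6 (mod 21).
    Then x = 3 + 40·6 = 243, valid modulo lcm(40, 21) = 840: x ≡ 243 (mod 840).
Verify: 243 mod 20 = 3, 243 mod 8 = 3, 243 mod 21 = 12.

x ≡ 243 (mod 840).


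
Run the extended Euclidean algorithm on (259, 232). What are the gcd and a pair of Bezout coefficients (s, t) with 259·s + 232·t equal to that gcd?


Euclidean algorithm on (259, 232) — divide until remainder is 0:
  259 = 1 · 232 + 27
  232 = 8 · 27 + 16
  27 = 1 · 16 + 11
  16 = 1 · 11 + 5
  11 = 2 · 5 + 1
  5 = 5 · 1 + 0
gcd(259, 232) = 1.
Track Bezout coefficients alongside the remainders: start with r₀ = 259 = a·1 + b·0 (s = 1, t = 0) and r₁ = 232 = a·0 + b·1 (s = 0, t = 1); each new remainder r_{k+1} = r_{k-1} − q_k·r_k inherits s_{k+1} = s_{k-1} − q_k·s_k, t_{k+1} = t_{k-1} − q_k·t_k, so r_k = a·s_k + b·t_k at every step:
  q = 1: r = 27, s = 1 − 1·0 = 1, t = 0 − 1·1 = -1  (check: 259·1 + 232·(-1) = 27)
  q = 8: r = 16, s = 0 − 8·1 = -8, t = 1 − 8·(-1) = 9  (check: 259·(-8) + 232·9 = 16)
  q = 1: r = 11, s = 1 − 1·(-8) = 9, t = -1 − 1·9 = -10  (check: 259·9 + 232·(-10) = 11)
  q = 1: r = 5, s = -8 − 1·9 = -17, t = 9 − 1·(-10) = 19  (check: 259·(-17) + 232·19 = 5)
  q = 2: r = 1, s = 9 − 2·(-17) = 43, t = -10 − 2·19 = -48  (check: 259·43 + 232·(-48) = 1)
The row with r = 1 (the gcd) gives the Bezout coefficients s = 43, t = -48.
Result: 259 · (43) + 232 · (-48) = 1.

gcd(259, 232) = 1; s = 43, t = -48 (check: 259·43 + 232·(-48) = 1).


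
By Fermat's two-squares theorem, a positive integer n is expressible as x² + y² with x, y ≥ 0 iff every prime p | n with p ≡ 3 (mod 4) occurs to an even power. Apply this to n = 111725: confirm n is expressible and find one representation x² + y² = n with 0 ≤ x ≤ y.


Step 1: Factor n = 111725 = 5^2 · 41 · 109.
Step 2: Check the mod-4 condition on each prime factor: 5 ≡ 1 (mod 4), exponent 2; 41 ≡ 1 (mod 4), exponent 1; 109 ≡ 1 (mod 4), exponent 1.
All primes ≡ 3 (mod 4) appear to even exponent (or don't appear), so by the two-squares theorem n IS expressible as a sum of two squares.
Step 3: Build a representation. Group n = k² · m with k = 5 and m = 41 · 109 = 4469 (a product of primes ≡ 1 (mod 4)); a representation of m scales to one of n via (k·x)² + (k·y)² = k²(x² + y²). Each prime p ≡ 1 (mod 4) is itself a sum of two squares; find a² by testing p − a² for a perfect square:
  41: 41 − 1² = 40, 41 − 2² = 37, 41 − 3² = 32, 41 − 4² = 25 = 5² ⇒ 41 = 4² + 5².
  109: 109 − 1² = 108, 109 − 2² = 105, 109 − 3² = 100 = 10² ⇒ 109 = 3² + 10².
  Combine using the Brahmagupta–Fibonacci identity (a² + b²)(c² + d²) = (ac − bd)² + (ad + bc)² = (ac + bd)² + (ad − bc)²:
  41 · 109 = 4469: from (4² + 5²)(3² + 10²), take (4·3 − 5·10, 4·10 + 5·3) = (12 − 50, 40 + 15) = (-38, 55); dropping signs (only squares matter) gives (38, 55); check 38² + 55² = 1444 + 3025 = 4469 ✓.
  Scale by k = 5: (5·38, 5·55) = (190, 275).
Step 4: Order so x ≤ y and verify: 190² + 275² = 36100 + 75625 = 111725 = n. ✓

n = 111725 = 190² + 275² (one valid representation with x ≤ y).


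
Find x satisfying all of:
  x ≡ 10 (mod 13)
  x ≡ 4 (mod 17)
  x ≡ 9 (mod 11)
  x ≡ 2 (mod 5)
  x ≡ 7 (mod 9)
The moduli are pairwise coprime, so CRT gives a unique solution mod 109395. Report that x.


Product of moduli M = 13 · 17 · 11 · 5 · 9 = 109395.
Merge one congruence at a time:
  Start: x ≡ 10 (mod 13).
  Combine with x ≡ 4 (mod 17); new modulus lcm = 221.
    Write x = 10 + 13·t and substitute into x ≡ 4 (mod 17): 13·t ≡ 4 − 10 = -6 (mod 17).
    Reduce coefficients mod 17: 13·t ≡ 11 (mod 17).
    The inverse of 13 mod 17 is 4 (since 13·4 = 52 = 3·17 + 1), so t ≡ 4·11 = 44 ≡ 10 (mod 17).
    Then x = 10 + 13·10 = 140, valid modulo lcm(13, 17) = 221: x ≡ 140 (mod 221).
  Combine with x ≡ 9 (mod 11); new modulus lcm = 2431.
    Write x = 140 + 221·t and substitute into x ≡ 9 (mod 11): 221·t ≡ 9 − 140 = -131 (mod 11).
    Reduce coefficients mod 11: 1·t ≡ 1 (mod 11).
    So t ≡ 1 (mod 11).
    Then x = 140 + 221·1 = 361, valid modulo lcm(221, 11) = 2431: x ≡ 361 (mod 2431).
  Combine with x ≡ 2 (mod 5); new modulus lcm = 12155.
    Write x = 361 + 2431·t and substitute into x ≡ 2 (mod 5): 2431·t ≡ 2 − 361 = -359 (mod 5).
    Reduce coefficients mod 5: 1·t ≡ 1 (mod 5).
    So t ≡ 1 (mod 5).
    Then x = 361 + 2431·1 = 2792, valid modulo lcm(2431, 5) = 12155: x ≡ 2792 (mod 12155).
  Combine with x ≡ 7 (mod 9); new modulus lcm = 109395.
    Write x = 2792 + 12155·t and substitute into x ≡ 7 (mod 9): 12155·t ≡ 7 − 2792 = -2785 (mod 9).
    Reduce coefficients mod 9: 5·t ≡ 5 (mod 9).
    The inverse of 5 mod 9 is 2 (since 5·2 = 10 = 1·9 + 1), so t ≡ 2·5 = 10 ≡ 1 (mod 9).
    Then x = 2792 + 12155·1 = 14947, valid modulo lcm(12155, 9) = 109395: x ≡ 14947 (mod 109395).
Verify against each original: 14947 mod 13 = 10, 14947 mod 17 = 4, 14947 mod 11 = 9, 14947 mod 5 = 2, 14947 mod 9 = 7.

x ≡ 14947 (mod 109395).


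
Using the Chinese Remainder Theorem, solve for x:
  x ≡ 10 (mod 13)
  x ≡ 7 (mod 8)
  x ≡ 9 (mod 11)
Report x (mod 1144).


Moduli 13, 8, 11 are pairwise coprime; by CRT there is a unique solution modulo M = 13 · 8 · 11 = 1144.
Solve pairwise, accumulating the modulus:
  Start with x ≡ 10 (mod 13).
  Combine with x ≡ 7 (mod 8): since gcd(13, 8) = 1, we get a unique residue mod 104.
    Write x = 10 + 13·t and substitute into x ≡ 7 (mod 8): 13·t ≡ 7 − 10 = -3 (mod 8).
    Reduce coefficients mod 8: 5·t ≡ 5 (mod 8).
    The inverse of 5 mod 8 is 5 (since 5·5 = 25 = 3·8 + 1), so t ≡ 5·5 = 25 ≡ 1 (mod 8).
    Then x = 10 + 13·1 = 23, valid modulo lcm(13, 8) = 104: x ≡ 23 (mod 104).
  Combine with x ≡ 9 (mod 11): since gcd(104, 11) = 1, we get a unique residue mod 1144.
    Write x = 23 + 104·t and substitute into x ≡ 9 (mod 11): 104·t ≡ 9 − 23 = -14 (mod 11).
    Reduce coefficients mod 11: 5·t ≡ 8 (mod 11).
    The inverse of 5 mod 11 is 9 (since 5·9 = 45 = 4·11 + 1), so t ≡ 9·8 = 72 ≡ 6 (mod 11).
    Then x = 23 + 104·6 = 647, valid modulo lcm(104, 11) = 1144: x ≡ 647 (mod 1144).
Verify: 647 mod 13 = 10 ✓, 647 mod 8 = 7 ✓, 647 mod 11 = 9 ✓.

x ≡ 647 (mod 1144).


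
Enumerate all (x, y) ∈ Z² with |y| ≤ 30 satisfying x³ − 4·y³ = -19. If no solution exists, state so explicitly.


The equation is x³ - 4y³ = -19. For fixed y, x³ = 4·y³ − 19, so a solution requires the RHS to be a perfect cube.
Strategy: iterate y from -30 to 30, compute RHS = 4·y³ − 19, and check whether it is a (positive or negative) perfect cube.
Check small values of y:
  y = 0: RHS = -19 is not a perfect cube.
  y = 1: RHS = -15 is not a perfect cube.
  y = -1: RHS = -23 is not a perfect cube.
  y = 2: RHS = 13 is not a perfect cube.
  y = -2: RHS = -51 is not a perfect cube.
  y = 3: RHS = 89 is not a perfect cube.
  y = -3: RHS = -127 is not a perfect cube.
Continuing the search up to |y| = 30 finds no solutions either.
No (x, y) in the scanned range satisfies the equation.

No integer solutions with |y| ≤ 30.


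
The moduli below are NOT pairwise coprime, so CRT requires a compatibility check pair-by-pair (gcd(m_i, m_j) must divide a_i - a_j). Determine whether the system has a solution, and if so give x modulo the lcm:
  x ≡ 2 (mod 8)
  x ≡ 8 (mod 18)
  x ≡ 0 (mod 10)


Moduli 8, 18, 10 are not pairwise coprime, so CRT works modulo lcm(m_i) when all pairwise compatibility conditions hold.
Pairwise compatibility: gcd(m_i, m_j) must divide a_i - a_j for every pair.
Merge one congruence at a time:
  Start: x ≡ 2 (mod 8).
  Combine with x ≡ 8 (mod 18): gcd(8, 18) = 2; 8 - 2 = 6, which IS divisible by 2, so compatible.
    Write x = 2 + 8·t and substitute into x ≡ 8 (mod 18): 8·t ≡ 8 − 2 = 6 (mod 18).
    Divide the congruence (and modulus) by g = 2: 4·t ≡ 3 (mod 9).
    The inverse of 4 mod 9 is 7 (since 4·7 = 28 = 3·9 + 1), so t ≡ 7·3 = 21 ≡ 3 (mod 9).
    Then x = 2 + 8·3 = 26, valid modulo lcm(8, 18) = 72: x ≡ 26 (mod 72).
  Combine with x ≡ 0 (mod 10): gcd(72, 10) = 2; 0 - 26 = -26, which IS divisible by 2, so compatible.
    Write x = 26 + 72·t and substitute into x ≡ 0 (mod 10): 72·t ≡ 0 − 26 = -26 (mod 10).
    Divide the congruence (and modulus) by g = 2: 36·t ≡ -13 (mod 5).
    Reduce coefficients mod 5: 1·t ≡ 2 (mod 5).
    So t ≡ 2 (mod 5).
    Then x = 26 + 72·2 = 170, valid modulo lcm(72, 10) = 360: x ≡ 170 (mod 360).
Verify: 170 mod 8 = 2, 170 mod 18 = 8, 170 mod 10 = 0.

x ≡ 170 (mod 360).


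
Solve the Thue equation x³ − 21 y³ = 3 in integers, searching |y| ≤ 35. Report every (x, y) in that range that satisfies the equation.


The equation is x³ - 21y³ = 3. For fixed y, x³ = 21·y³ + 3, so a solution requires the RHS to be a perfect cube.
Strategy: iterate y from -35 to 35, compute RHS = 21·y³ + 3, and check whether it is a (positive or negative) perfect cube.
Check small values of y:
  y = 0: RHS = 3 is not a perfect cube.
  y = 1: RHS = 24 is not a perfect cube.
  y = -1: RHS = -18 is not a perfect cube.
  y = 2: RHS = 171 is not a perfect cube.
  y = -2: RHS = -165 is not a perfect cube.
  y = 3: RHS = 570 is not a perfect cube.
  y = -3: RHS = -564 is not a perfect cube.
Continuing the search up to |y| = 35 finds no solutions either.
No (x, y) in the scanned range satisfies the equation.

No integer solutions with |y| ≤ 35.


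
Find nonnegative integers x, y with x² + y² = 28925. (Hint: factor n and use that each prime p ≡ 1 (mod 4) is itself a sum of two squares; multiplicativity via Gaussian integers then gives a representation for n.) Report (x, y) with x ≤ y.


Step 1: Factor n = 28925 = 5^2 · 13 · 89.
Step 2: Check the mod-4 condition on each prime factor: 5 ≡ 1 (mod 4), exponent 2; 13 ≡ 1 (mod 4), exponent 1; 89 ≡ 1 (mod 4), exponent 1.
All primes ≡ 3 (mod 4) appear to even exponent (or don't appear), so by the two-squares theorem n IS expressible as a sum of two squares.
Step 3: Build a representation. Group n = k² · m with k = 5 and m = 13 · 89 = 1157 (a product of primes ≡ 1 (mod 4)); a representation of m scales to one of n via (k·x)² + (k·y)² = k²(x² + y²). Each prime p ≡ 1 (mod 4) is itself a sum of two squares; find a² by testing p − a² for a perfect square:
  13: 13 − 1² = 12, 13 − 2² = 9 = 3² ⇒ 13 = 2² + 3².
  89: 89 − 1² = 88, 89 − 2² = 85, 89 − 3² = 80, 89 − 4² = 73, 89 − 5² = 64 = 8² ⇒ 89 = 5² + 8².
  Combine using the Brahmagupta–Fibonacci identity (a² + b²)(c² + d²) = (ac − bd)² + (ad + bc)² = (ac + bd)² + (ad − bc)²:
  13 · 89 = 1157: from (2² + 3²)(5² + 8²), take (2·5 − 3·8, 2·8 + 3·5) = (10 − 24, 16 + 15) = (-14, 31); dropping signs (only squares matter) gives (14, 31); check 14² + 31² = 196 + 961 = 1157 ✓.
  Scale by k = 5: (5·14, 5·31) = (70, 155).
Step 4: Order so x ≤ y and verify: 70² + 155² = 4900 + 24025 = 28925 = n. ✓

n = 28925 = 70² + 155² (one valid representation with x ≤ y).


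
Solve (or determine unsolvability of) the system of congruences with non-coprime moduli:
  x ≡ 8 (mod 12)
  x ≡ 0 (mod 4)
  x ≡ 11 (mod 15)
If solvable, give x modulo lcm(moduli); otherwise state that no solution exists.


Moduli 12, 4, 15 are not pairwise coprime, so CRT works modulo lcm(m_i) when all pairwise compatibility conditions hold.
Pairwise compatibility: gcd(m_i, m_j) must divide a_i - a_j for every pair.
Merge one congruence at a time:
  Start: x ≡ 8 (mod 12).
  Combine with x ≡ 0 (mod 4): gcd(12, 4) = 4; 0 - 8 = -8, which IS divisible by 4, so compatible.
    Write x = 8 + 12·t and substitute into x ≡ 0 (mod 4): 12·t ≡ 0 − 8 = -8 (mod 4).
    Divide the congruence (and modulus) by g = 4: 3·t ≡ -2 (mod 1).
    Modulo 1 every t works; take t = 0.
    Then x = 8 + 12·0 = 8, valid modulo lcm(12, 4) = 12: x ≡ 8 (mod 12).
  Combine with x ≡ 11 (mod 15): gcd(12, 15) = 3; 11 - 8 = 3, which IS divisible by 3, so compatible.
    Write x = 8 + 12·t and substitute into x ≡ 11 (mod 15): 12·t ≡ 11 − 8 = 3 (mod 15).
    Divide the congruence (and modulus) by g = 3: 4·t ≡ 1 (mod 5).
    The inverse of 4 mod 5 is 4 (since 4·4 = 16 = 3·5 + 1), so t ≡ 4·1 = 4 ≡ 4 (mod 5).
    Then x = 8 + 12·4 = 56, valid modulo lcm(12, 15) = 60: x ≡ 56 (mod 60).
Verify: 56 mod 12 = 8, 56 mod 4 = 0, 56 mod 15 = 11.

x ≡ 56 (mod 60).


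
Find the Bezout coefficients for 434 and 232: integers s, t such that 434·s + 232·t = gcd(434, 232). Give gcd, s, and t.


Euclidean algorithm on (434, 232) — divide until remainder is 0:
  434 = 1 · 232 + 202
  232 = 1 · 202 + 30
  202 = 6 · 30 + 22
  30 = 1 · 22 + 8
  22 = 2 · 8 + 6
  8 = 1 · 6 + 2
  6 = 3 · 2 + 0
gcd(434, 232) = 2.
Track Bezout coefficients alongside the remainders: start with r₀ = 434 = a·1 + b·0 (s = 1, t = 0) and r₁ = 232 = a·0 + b·1 (s = 0, t = 1); each new remainder r_{k+1} = r_{k-1} − q_k·r_k inherits s_{k+1} = s_{k-1} − q_k·s_k, t_{k+1} = t_{k-1} − q_k·t_k, so r_k = a·s_k + b·t_k at every step:
  q = 1: r = 202, s = 1 − 1·0 = 1, t = 0 − 1·1 = -1  (check: 434·1 + 232·(-1) = 202)
  q = 1: r = 30, s = 0 − 1·1 = -1, t = 1 − 1·(-1) = 2  (check: 434·(-1) + 232·2 = 30)
  q = 6: r = 22, s = 1 − 6·(-1) = 7, t = -1 − 6·2 = -13  (check: 434·7 + 232·(-13) = 22)
  q = 1: r = 8, s = -1 − 1·7 = -8, t = 2 − 1·(-13) = 15  (check: 434·(-8) + 232·15 = 8)
  q = 2: r = 6, s = 7 − 2·(-8) = 23, t = -13 − 2·15 = -43  (check: 434·23 + 232·(-43) = 6)
  q = 1: r = 2, s = -8 − 1·23 = -31, t = 15 − 1·(-43) = 58  (check: 434·(-31) + 232·58 = 2)
The row with r = 2 (the gcd) gives the Bezout coefficients s = -31, t = 58.
Result: 434 · (-31) + 232 · (58) = 2.

gcd(434, 232) = 2; s = -31, t = 58 (check: 434·(-31) + 232·58 = 2).


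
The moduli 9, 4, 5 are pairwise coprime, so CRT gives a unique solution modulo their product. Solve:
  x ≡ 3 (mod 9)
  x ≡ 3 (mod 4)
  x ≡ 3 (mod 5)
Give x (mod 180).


Moduli 9, 4, 5 are pairwise coprime; by CRT there is a unique solution modulo M = 9 · 4 · 5 = 180.
Solve pairwise, accumulating the modulus:
  Start with x ≡ 3 (mod 9).
  Combine with x ≡ 3 (mod 4): since gcd(9, 4) = 1, we get a unique residue mod 36.
    Write x = 3 + 9·t and substitute into x ≡ 3 (mod 4): 9·t ≡ 3 − 3 = 0 (mod 4).
    Reduce coefficients mod 4: 1·t ≡ 0 (mod 4).
    So t ≡ 0 (mod 4).
    Then x = 3 + 9·0 = 3, valid modulo lcm(9, 4) = 36: x ≡ 3 (mod 36).
  Combine with x ≡ 3 (mod 5): since gcd(36, 5) = 1, we get a unique residue mod 180.
    Write x = 3 + 36·t and substitute into x ≡ 3 (mod 5): 36·t ≡ 3 − 3 = 0 (mod 5).
    Reduce coefficients mod 5: 1·t ≡ 0 (mod 5).
    So t ≡ 0 (mod 5).
    Then x = 3 + 36·0 = 3, valid modulo lcm(36, 5) = 180: x ≡ 3 (mod 180).
Verify: 3 mod 9 = 3 ✓, 3 mod 4 = 3 ✓, 3 mod 5 = 3 ✓.

x ≡ 3 (mod 180).


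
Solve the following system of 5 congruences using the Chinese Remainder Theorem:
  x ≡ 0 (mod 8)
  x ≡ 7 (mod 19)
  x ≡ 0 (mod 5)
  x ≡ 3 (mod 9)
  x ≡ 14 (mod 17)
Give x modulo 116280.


Product of moduli M = 8 · 19 · 5 · 9 · 17 = 116280.
Merge one congruence at a time:
  Start: x ≡ 0 (mod 8).
  Combine with x ≡ 7 (mod 19); new modulus lcm = 152.
    Write x = 0 + 8·t and substitute into x ≡ 7 (mod 19): 8·t ≡ 7 − 0 = 7 (mod 19).
    The inverse of 8 mod 19 is 12 (since 8·12 = 96 = 5·19 + 1), so t ≡ 12·7 = 84 ≡ 8 (mod 19).
    Then x = 0 + 8·8 = 64, valid modulo lcm(8, 19) = 152: x ≡ 64 (mod 152).
  Combine with x ≡ 0 (mod 5); new modulus lcm = 760.
    Write x = 64 + 152·t and substitute into x ≡ 0 (mod 5): 152·t ≡ 0 − 64 = -64 (mod 5).
    Reduce coefficients mod 5: 2·t ≡ 1 (mod 5).
    The inverse of 2 mod 5 is 3 (since 2·3 = 6 = 1·5 + 1), so t ≡ 3·1 = 3 ≡ 3 (mod 5).
    Then x = 64 + 152·3 = 520, valid modulo lcm(152, 5) = 760: x ≡ 520 (mod 760).
  Combine with x ≡ 3 (mod 9); new modulus lcm = 6840.
    Write x = 520 + 760·t and substitute into x ≡ 3 (mod 9): 760·t ≡ 3 − 520 = -517 (mod 9).
    Reduce coefficients mod 9: 4·t ≡ 5 (mod 9).
    The inverse of 4 mod 9 is 7 (since 4·7 = 28 = 3·9 + 1), so t ≡ 7·5 = 35 ≡ 8 (mod 9).
    Then x = 520 + 760·8 = 6600, valid modulo lcm(760, 9) = 6840: x ≡ 6600 (mod 6840).
  Combine with x ≡ 14 (mod 17); new modulus lcm = 116280.
    Write x = 6600 + 6840·t and substitute into x ≡ 14 (mod 17): 6840·t ≡ 14 − 6600 = -6586 (mod 17).
    Reduce coefficients mod 17: 6·t ≡ 10 (mod 17).
    The inverse of 6 mod 17 is 3 (since 6·3 = 18 = 1·17 + 1), so t ≡ 3·10 = 30 ≡ 13 (mod 17).
    Then x = 6600 + 6840·13 = 95520, valid modulo lcm(6840, 17) = 116280: x ≡ 95520 (mod 116280).
Verify against each original: 95520 mod 8 = 0, 95520 mod 19 = 7, 95520 mod 5 = 0, 95520 mod 9 = 3, 95520 mod 17 = 14.

x ≡ 95520 (mod 116280).


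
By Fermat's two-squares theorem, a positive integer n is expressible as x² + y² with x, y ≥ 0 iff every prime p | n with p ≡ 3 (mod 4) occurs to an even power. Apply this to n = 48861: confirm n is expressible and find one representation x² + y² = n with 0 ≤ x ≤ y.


Step 1: Factor n = 48861 = 3^2 · 61 · 89.
Step 2: Check the mod-4 condition on each prime factor: 3 ≡ 3 (mod 4), exponent 2 (must be even); 61 ≡ 1 (mod 4), exponent 1; 89 ≡ 1 (mod 4), exponent 1.
All primes ≡ 3 (mod 4) appear to even exponent (or don't appear), so by the two-squares theorem n IS expressible as a sum of two squares.
Step 3: Build a representation. Group n = k² · m with k = 3 and m = 61 · 89 = 5429 (a product of primes ≡ 1 (mod 4)); a representation of m scales to one of n via (k·x)² + (k·y)² = k²(x² + y²). Each prime p ≡ 1 (mod 4) is itself a sum of two squares; find a² by testing p − a² for a perfect square:
  61: 61 − 1² = 60, 61 − 2² = 57, 61 − 3² = 52, 61 − 4² = 45, 61 − 5² = 36 = 6² ⇒ 61 = 5² + 6².
  89: 89 − 1² = 88, 89 − 2² = 85, 89 − 3² = 80, 89 − 4² = 73, 89 − 5² = 64 = 8² ⇒ 89 = 5² + 8².
  Combine using the Brahmagupta–Fibonacci identity (a² + b²)(c² + d²) = (ac − bd)² + (ad + bc)² = (ac + bd)² + (ad − bc)²:
  61 · 89 = 5429: from (5² + 6²)(5² + 8²), take (5·5 − 6·8, 5·8 + 6·5) = (25 − 48, 40 + 30) = (-23, 70); dropping signs (only squares matter) gives (23, 70); check 23² + 70² = 529 + 4900 = 5429 ✓.
  Scale by k = 3: (3·23, 3·70) = (69, 210).
Step 4: Order so x ≤ y and verify: 69² + 210² = 4761 + 44100 = 48861 = n. ✓

n = 48861 = 69² + 210² (one valid representation with x ≤ y).


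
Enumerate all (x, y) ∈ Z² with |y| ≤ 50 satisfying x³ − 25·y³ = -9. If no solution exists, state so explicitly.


The equation is x³ - 25y³ = -9. For fixed y, x³ = 25·y³ − 9, so a solution requires the RHS to be a perfect cube.
Strategy: iterate y from -50 to 50, compute RHS = 25·y³ − 9, and check whether it is a (positive or negative) perfect cube.
Check small values of y:
  y = 0: RHS = -9 is not a perfect cube.
  y = 1: RHS = 16 is not a perfect cube.
  y = -1: RHS = -34 is not a perfect cube.
  y = 2: RHS = 191 is not a perfect cube.
  y = -2: RHS = -209 is not a perfect cube.
  y = 3: RHS = 666 is not a perfect cube.
  y = -3: RHS = -684 is not a perfect cube.
Continuing the search up to |y| = 50 finds no solutions either.
No (x, y) in the scanned range satisfies the equation.

No integer solutions with |y| ≤ 50.


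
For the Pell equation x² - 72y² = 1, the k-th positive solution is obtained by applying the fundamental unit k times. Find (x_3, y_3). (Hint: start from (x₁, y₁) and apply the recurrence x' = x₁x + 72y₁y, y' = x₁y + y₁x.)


Step 1: Find the fundamental solution (x₁, y₁) of x² - 72y² = 1.
  Expand √72 as a continued fraction. a₀ = ⌊√72⌋ = 8; iterate m_{k+1} = d_k·a_k − m_k, d_{k+1} = (72 − m_{k+1}²)/d_k, a_{k+1} = ⌊(a₀ + m_{k+1})/d_{k+1}⌋ (starting m₀ = 0, d₀ = 1), with convergents p_k = a_k·p_{k-1} + p_{k-2}, q_k = a_k·q_{k-1} + q_{k-2} (p₋₁ = 1, q₋₁ = 0):
  k = 0: a₀ = 8; p₀/q₀ = 8/1; p₀² − 72·q₀² = 64 − 72 = -8.
  k = 1: m = 8, d = 8, a = ⌊(8 + 8)/8⌋ = 2; p/q = (2·8 + 1)/(2·1 + 0) = 17/2; p² − 72·q² = 289 − 288 = 1.
  The first convergent with p² − 72·q² = 1 gives the fundamental solution (x₁, y₁) = (17, 2).
Step 2: Apply the recurrence (x_{n+1}, y_{n+1}) = (x₁x_n + 72y₁y_n, x₁y_n + y₁x_n) repeatedly.
  From (x_1, y_1) = (17, 2): x_2 = 17·17 + 72·2·2 = 577; y_2 = 17·2 + 2·17 = 68.
  From (x_2, y_2) = (577, 68): x_3 = 17·577 + 72·2·68 = 19601; y_3 = 17·68 + 2·577 = 2310.
Step 3: Verify x_3² - 72·y_3² = 384199201 - 384199200 = 1 (should be 1). ✓

(x_1, y_1) = (17, 2); (x_3, y_3) = (19601, 2310).


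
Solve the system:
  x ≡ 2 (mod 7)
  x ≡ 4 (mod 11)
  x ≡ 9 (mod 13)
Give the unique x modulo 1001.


Moduli 7, 11, 13 are pairwise coprime; by CRT there is a unique solution modulo M = 7 · 11 · 13 = 1001.
Solve pairwise, accumulating the modulus:
  Start with x ≡ 2 (mod 7).
  Combine with x ≡ 4 (mod 11): since gcd(7, 11) = 1, we get a unique residue mod 77.
    Write x = 2 + 7·t and substitute into x ≡ 4 (mod 11): 7·t ≡ 4 − 2 = 2 (mod 11).
    The inverse of 7 mod 11 is 8 (since 7·8 = 56 = 5·11 + 1), so t ≡ 8·2 = 16 ≡ 5 (mod 11).
    Then x = 2 + 7·5 = 37, valid modulo lcm(7, 11) = 77: x ≡ 37 (mod 77).
  Combine with x ≡ 9 (mod 13): since gcd(77, 13) = 1, we get a unique residue mod 1001.
    Write x = 37 + 77·t and substitute into x ≡ 9 (mod 13): 77·t ≡ 9 − 37 = -28 (mod 13).
    Reduce coefficients mod 13: 12·t ≡ 11 (mod 13).
    The inverse of 12 mod 13 is 12 (since 12·12 = 144 = 11·13 + 1), so t ≡ 12·11 = 132 ≡ 2 (mod 13).
    Then x = 37 + 77·2 = 191, valid modulo lcm(77, 13) = 1001: x ≡ 191 (mod 1001).
Verify: 191 mod 7 = 2 ✓, 191 mod 11 = 4 ✓, 191 mod 13 = 9 ✓.

x ≡ 191 (mod 1001).


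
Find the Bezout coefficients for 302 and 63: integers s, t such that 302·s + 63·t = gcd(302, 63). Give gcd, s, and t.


Euclidean algorithm on (302, 63) — divide until remainder is 0:
  302 = 4 · 63 + 50
  63 = 1 · 50 + 13
  50 = 3 · 13 + 11
  13 = 1 · 11 + 2
  11 = 5 · 2 + 1
  2 = 2 · 1 + 0
gcd(302, 63) = 1.
Track Bezout coefficients alongside the remainders: start with r₀ = 302 = a·1 + b·0 (s = 1, t = 0) and r₁ = 63 = a·0 + b·1 (s = 0, t = 1); each new remainder r_{k+1} = r_{k-1} − q_k·r_k inherits s_{k+1} = s_{k-1} − q_k·s_k, t_{k+1} = t_{k-1} − q_k·t_k, so r_k = a·s_k + b·t_k at every step:
  q = 4: r = 50, s = 1 − 4·0 = 1, t = 0 − 4·1 = -4  (check: 302·1 + 63·(-4) = 50)
  q = 1: r = 13, s = 0 − 1·1 = -1, t = 1 − 1·(-4) = 5  (check: 302·(-1) + 63·5 = 13)
  q = 3: r = 11, s = 1 − 3·(-1) = 4, t = -4 − 3·5 = -19  (check: 302·4 + 63·(-19) = 11)
  q = 1: r = 2, s = -1 − 1·4 = -5, t = 5 − 1·(-19) = 24  (check: 302·(-5) + 63·24 = 2)
  q = 5: r = 1, s = 4 − 5·(-5) = 29, t = -19 − 5·24 = -139  (check: 302·29 + 63·(-139) = 1)
The row with r = 1 (the gcd) gives the Bezout coefficients s = 29, t = -139.
Result: 302 · (29) + 63 · (-139) = 1.

gcd(302, 63) = 1; s = 29, t = -139 (check: 302·29 + 63·(-139) = 1).


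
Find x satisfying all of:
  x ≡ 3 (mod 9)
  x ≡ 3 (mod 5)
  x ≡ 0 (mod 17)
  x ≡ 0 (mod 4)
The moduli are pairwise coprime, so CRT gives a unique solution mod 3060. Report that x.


Product of moduli M = 9 · 5 · 17 · 4 = 3060.
Merge one congruence at a time:
  Start: x ≡ 3 (mod 9).
  Combine with x ≡ 3 (mod 5); new modulus lcm = 45.
    Write x = 3 + 9·t and substitute into x ≡ 3 (mod 5): 9·t ≡ 3 − 3 = 0 (mod 5).
    Reduce coefficients mod 5: 4·t ≡ 0 (mod 5).
    The inverse of 4 mod 5 is 4 (since 4·4 = 16 = 3·5 + 1), so t ≡ 4·0 = 0 ≡ 0 (mod 5).
    Then x = 3 + 9·0 = 3, valid modulo lcm(9, 5) = 45: x ≡ 3 (mod 45).
  Combine with x ≡ 0 (mod 17); new modulus lcm = 765.
    Write x = 3 + 45·t and substitute into x ≡ 0 (mod 17): 45·t ≡ 0 − 3 = -3 (mod 17).
    Reduce coefficients mod 17: 11·t ≡ 14 (mod 17).
    The inverse of 11 mod 17 is 14 (since 11·14 = 154 = 9·17 + 1), so t ≡ 14·14 = 196 ≡ 9 (mod 17).
    Then x = 3 + 45·9 = 408, valid modulo lcm(45, 17) = 765: x ≡ 408 (mod 765).
  Combine with x ≡ 0 (mod 4); new modulus lcm = 3060.
    Write x = 408 + 765·t and substitute into x ≡ 0 (mod 4): 765·t ≡ 0 − 408 = -408 (mod 4).
    Reduce coefficients mod 4: 1·t ≡ 0 (mod 4).
    So t ≡ 0 (mod 4).
    Then x = 408 + 765·0 = 408, valid modulo lcm(765, 4) = 3060: x ≡ 408 (mod 3060).
Verify against each original: 408 mod 9 = 3, 408 mod 5 = 3, 408 mod 17 = 0, 408 mod 4 = 0.

x ≡ 408 (mod 3060).


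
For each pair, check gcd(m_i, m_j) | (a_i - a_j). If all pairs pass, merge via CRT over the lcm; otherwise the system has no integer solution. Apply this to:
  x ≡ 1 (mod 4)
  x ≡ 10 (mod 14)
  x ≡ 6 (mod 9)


Moduli 4, 14, 9 are not pairwise coprime, so CRT works modulo lcm(m_i) when all pairwise compatibility conditions hold.
Pairwise compatibility: gcd(m_i, m_j) must divide a_i - a_j for every pair.
Merge one congruence at a time:
  Start: x ≡ 1 (mod 4).
  Combine with x ≡ 10 (mod 14): gcd(4, 14) = 2, and 10 - 1 = 9 is NOT divisible by 2.
    ⇒ system is inconsistent (no integer solution).

No solution (the system is inconsistent).


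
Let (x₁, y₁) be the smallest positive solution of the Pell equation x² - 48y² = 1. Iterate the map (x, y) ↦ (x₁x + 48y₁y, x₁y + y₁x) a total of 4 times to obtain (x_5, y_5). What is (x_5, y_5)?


Step 1: Find the fundamental solution (x₁, y₁) of x² - 48y² = 1.
  Expand √48 as a continued fraction. a₀ = ⌊√48⌋ = 6; iterate m_{k+1} = d_k·a_k − m_k, d_{k+1} = (48 − m_{k+1}²)/d_k, a_{k+1} = ⌊(a₀ + m_{k+1})/d_{k+1}⌋ (starting m₀ = 0, d₀ = 1), with convergents p_k = a_k·p_{k-1} + p_{k-2}, q_k = a_k·q_{k-1} + q_{k-2} (p₋₁ = 1, q₋₁ = 0):
  k = 0: a₀ = 6; p₀/q₀ = 6/1; p₀² − 48·q₀² = 36 − 48 = -12.
  k = 1: m = 6, d = 12, a = ⌊(6 + 6)/12⌋ = 1; p/q = (1·6 + 1)/(1·1 + 0) = 7/1; p² − 48·q² = 49 − 48 = 1.
  The first convergent with p² − 48·q² = 1 gives the fundamental solution (x₁, y₁) = (7, 1).
Step 2: Apply the recurrence (x_{n+1}, y_{n+1}) = (x₁x_n + 48y₁y_n, x₁y_n + y₁x_n) repeatedly.
  From (x_1, y_1) = (7, 1): x_2 = 7·7 + 48·1·1 = 97; y_2 = 7·1 + 1·7 = 14.
  From (x_2, y_2) = (97, 14): x_3 = 7·97 + 48·1·14 = 1351; y_3 = 7·14 + 1·97 = 195.
  From (x_3, y_3) = (1351, 195): x_4 = 7·1351 + 48·1·195 = 18817; y_4 = 7·195 + 1·1351 = 2716.
  From (x_4, y_4) = (18817, 2716): x_5 = 7·18817 + 48·1·2716 = 262087; y_5 = 7·2716 + 1·18817 = 37829.
Step 3: Verify x_5² - 48·y_5² = 68689595569 - 68689595568 = 1 (should be 1). ✓

(x_1, y_1) = (7, 1); (x_5, y_5) = (262087, 37829).


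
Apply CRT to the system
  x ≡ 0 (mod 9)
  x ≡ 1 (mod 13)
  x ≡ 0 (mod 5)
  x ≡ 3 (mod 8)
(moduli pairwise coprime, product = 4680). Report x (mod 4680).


Product of moduli M = 9 · 13 · 5 · 8 = 4680.
Merge one congruence at a time:
  Start: x ≡ 0 (mod 9).
  Combine with x ≡ 1 (mod 13); new modulus lcm = 117.
    Write x = 0 + 9·t and substitute into x ≡ 1 (mod 13): 9·t ≡ 1 − 0 = 1 (mod 13).
    The inverse of 9 mod 13 is 3 (since 9·3 = 27 = 2·13 + 1), so t ≡ 3·1 = 3 ≡ 3 (mod 13).
    Then x = 0 + 9·3 = 27, valid modulo lcm(9, 13) = 117: x ≡ 27 (mod 117).
  Combine with x ≡ 0 (mod 5); new modulus lcm = 585.
    Write x = 27 + 117·t and substitute into x ≡ 0 (mod 5): 117·t ≡ 0 − 27 = -27 (mod 5).
    Reduce coefficients mod 5: 2·t ≡ 3 (mod 5).
    The inverse of 2 mod 5 is 3 (since 2·3 = 6 = 1·5 + 1), so t ≡ 3·3 = 9 ≡ 4 (mod 5).
    Then x = 27 + 117·4 = 495, valid modulo lcm(117, 5) = 585: x ≡ 495 (mod 585).
  Combine with x ≡ 3 (mod 8); new modulus lcm = 4680.
    Write x = 495 + 585·t and substitute into x ≡ 3 (mod 8): 585·t ≡ 3 − 495 = -492 (mod 8).
    Reduce coefficients mod 8: 1·t ≡ 4 (mod 8).
    So t ≡ 4 (mod 8).
    Then x = 495 + 585·4 = 2835, valid modulo lcm(585, 8) = 4680: x ≡ 2835 (mod 4680).
Verify against each original: 2835 mod 9 = 0, 2835 mod 13 = 1, 2835 mod 5 = 0, 2835 mod 8 = 3.

x ≡ 2835 (mod 4680).


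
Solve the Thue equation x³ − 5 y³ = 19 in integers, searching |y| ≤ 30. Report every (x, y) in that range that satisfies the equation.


The equation is x³ - 5y³ = 19. For fixed y, x³ = 5·y³ + 19, so a solution requires the RHS to be a perfect cube.
Strategy: iterate y from -30 to 30, compute RHS = 5·y³ + 19, and check whether it is a (positive or negative) perfect cube.
Check small values of y:
  y = 0: RHS = 19 is not a perfect cube.
  y = 1: RHS = 24 is not a perfect cube.
  y = -1: RHS = 14 is not a perfect cube.
  y = 2: RHS = 59 is not a perfect cube.
  y = -2: RHS = -21 is not a perfect cube.
  y = 3: RHS = 154 is not a perfect cube.
  y = -3: RHS = -116 is not a perfect cube.
Continuing the search up to |y| = 30 finds no solutions either.
No (x, y) in the scanned range satisfies the equation.

No integer solutions with |y| ≤ 30.


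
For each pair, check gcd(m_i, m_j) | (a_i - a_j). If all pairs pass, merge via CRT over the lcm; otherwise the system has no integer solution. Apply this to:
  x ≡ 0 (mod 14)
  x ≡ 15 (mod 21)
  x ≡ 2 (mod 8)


Moduli 14, 21, 8 are not pairwise coprime, so CRT works modulo lcm(m_i) when all pairwise compatibility conditions hold.
Pairwise compatibility: gcd(m_i, m_j) must divide a_i - a_j for every pair.
Merge one congruence at a time:
  Start: x ≡ 0 (mod 14).
  Combine with x ≡ 15 (mod 21): gcd(14, 21) = 7, and 15 - 0 = 15 is NOT divisible by 7.
    ⇒ system is inconsistent (no integer solution).

No solution (the system is inconsistent).


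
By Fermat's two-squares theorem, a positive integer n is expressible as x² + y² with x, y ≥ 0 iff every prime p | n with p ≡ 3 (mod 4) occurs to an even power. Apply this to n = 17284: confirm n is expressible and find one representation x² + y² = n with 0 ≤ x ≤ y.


Step 1: Factor n = 17284 = 2^2 · 29 · 149.
Step 2: Check the mod-4 condition on each prime factor: 2 = 2 (special); 29 ≡ 1 (mod 4), exponent 1; 149 ≡ 1 (mod 4), exponent 1.
All primes ≡ 3 (mod 4) appear to even exponent (or don't appear), so by the two-squares theorem n IS expressible as a sum of two squares.
Step 3: Build a representation. Group n = k² · m with k = 2 and m = 29 · 149 = 4321 (a product of primes ≡ 1 (mod 4)); a representation of m scales to one of n via (k·x)² + (k·y)² = k²(x² + y²). Each prime p ≡ 1 (mod 4) is itself a sum of two squares; find a² by testing p − a² for a perfect square:
  29: 29 − 1² = 28, 29 − 2² = 25 = 5² ⇒ 29 = 2² + 5².
  149: 149 − 1² = 148, 149 − 2² = 145, 149 − 3² = 140, 149 − 4² = 133, 149 − 5² = 124, 149 − 6² = 113, 149 − 7² = 100 = 10² ⇒ 149 = 7² + 10².
  Combine using the Brahmagupta–Fibonacci identity (a² + b²)(c² + d²) = (ac − bd)² + (ad + bc)² = (ac + bd)² + (ad − bc)²:
  29 · 149 = 4321: from (2² + 5²)(7² + 10²), take (2·7 − 5·10, 2·10 + 5·7) = (14 − 50, 20 + 35) = (-36, 55); dropping signs (only squares matter) gives (36, 55); check 36² + 55² = 1296 + 3025 = 4321 ✓.
  Scale by k = 2: (2·36, 2·55) = (72, 110).
Step 4: Order so x ≤ y and verify: 72² + 110² = 5184 + 12100 = 17284 = n. ✓

n = 17284 = 72² + 110² (one valid representation with x ≤ y).


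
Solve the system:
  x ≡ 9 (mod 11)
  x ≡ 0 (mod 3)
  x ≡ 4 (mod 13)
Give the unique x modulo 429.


Moduli 11, 3, 13 are pairwise coprime; by CRT there is a unique solution modulo M = 11 · 3 · 13 = 429.
Solve pairwise, accumulating the modulus:
  Start with x ≡ 9 (mod 11).
  Combine with x ≡ 0 (mod 3): since gcd(11, 3) = 1, we get a unique residue mod 33.
    Write x = 9 + 11·t and substitute into x ≡ 0 (mod 3): 11·t ≡ 0 − 9 = -9 (mod 3).
    Reduce coefficients mod 3: 2·t ≡ 0 (mod 3).
    The inverse of 2 mod 3 is 2 (since 2·2 = 4 = 1·3 + 1), so t ≡ 2·0 = 0 ≡ 0 (mod 3).
    Then x = 9 + 11·0 = 9, valid modulo lcm(11, 3) = 33: x ≡ 9 (mod 33).
  Combine with x ≡ 4 (mod 13): since gcd(33, 13) = 1, we get a unique residue mod 429.
    Write x = 9 + 33·t and substitute into x ≡ 4 (mod 13): 33·t ≡ 4 − 9 = -5 (mod 13).
    Reduce coefficients mod 13: 7·t ≡ 8 (mod 13).
    The inverse of 7 mod 13 is 2 (since 7·2 = 14 = 1·13 + 1), so t ≡ 2·8 = 16 ≡ 3 (mod 13).
    Then x = 9 + 33·3 = 108, valid modulo lcm(33, 13) = 429: x ≡ 108 (mod 429).
Verify: 108 mod 11 = 9 ✓, 108 mod 3 = 0 ✓, 108 mod 13 = 4 ✓.

x ≡ 108 (mod 429).


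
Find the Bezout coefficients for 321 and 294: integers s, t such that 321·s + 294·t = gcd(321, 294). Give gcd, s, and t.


Euclidean algorithm on (321, 294) — divide until remainder is 0:
  321 = 1 · 294 + 27
  294 = 10 · 27 + 24
  27 = 1 · 24 + 3
  24 = 8 · 3 + 0
gcd(321, 294) = 3.
Track Bezout coefficients alongside the remainders: start with r₀ = 321 = a·1 + b·0 (s = 1, t = 0) and r₁ = 294 = a·0 + b·1 (s = 0, t = 1); each new remainder r_{k+1} = r_{k-1} − q_k·r_k inherits s_{k+1} = s_{k-1} − q_k·s_k, t_{k+1} = t_{k-1} − q_k·t_k, so r_k = a·s_k + b·t_k at every step:
  q = 1: r = 27, s = 1 − 1·0 = 1, t = 0 − 1·1 = -1  (check: 321·1 + 294·(-1) = 27)
  q = 10: r = 24, s = 0 − 10·1 = -10, t = 1 − 10·(-1) = 11  (check: 321·(-10) + 294·11 = 24)
  q = 1: r = 3, s = 1 − 1·(-10) = 11, t = -1 − 1·11 = -12  (check: 321·11 + 294·(-12) = 3)
The row with r = 3 (the gcd) gives the Bezout coefficients s = 11, t = -12.
Result: 321 · (11) + 294 · (-12) = 3.

gcd(321, 294) = 3; s = 11, t = -12 (check: 321·11 + 294·(-12) = 3).


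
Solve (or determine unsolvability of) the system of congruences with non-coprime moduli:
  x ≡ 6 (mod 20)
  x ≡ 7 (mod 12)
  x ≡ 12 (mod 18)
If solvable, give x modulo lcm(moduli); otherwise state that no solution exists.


Moduli 20, 12, 18 are not pairwise coprime, so CRT works modulo lcm(m_i) when all pairwise compatibility conditions hold.
Pairwise compatibility: gcd(m_i, m_j) must divide a_i - a_j for every pair.
Merge one congruence at a time:
  Start: x ≡ 6 (mod 20).
  Combine with x ≡ 7 (mod 12): gcd(20, 12) = 4, and 7 - 6 = 1 is NOT divisible by 4.
    ⇒ system is inconsistent (no integer solution).

No solution (the system is inconsistent).


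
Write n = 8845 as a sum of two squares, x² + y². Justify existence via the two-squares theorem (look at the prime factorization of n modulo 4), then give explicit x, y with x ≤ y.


Step 1: Factor n = 8845 = 5 · 29 · 61.
Step 2: Check the mod-4 condition on each prime factor: 5 ≡ 1 (mod 4), exponent 1; 29 ≡ 1 (mod 4), exponent 1; 61 ≡ 1 (mod 4), exponent 1.
All primes ≡ 3 (mod 4) appear to even exponent (or don't appear), so by the two-squares theorem n IS expressible as a sum of two squares.
Step 3: Build a representation. Here n = 5 · 29 · 61 is a product of primes ≡ 1 (mod 4). Each prime p ≡ 1 (mod 4) is itself a sum of two squares; find a² by testing p − a² for a perfect square:
  5: 5 − 1² = 4 = 2² ⇒ 5 = 1² + 2².
  29: 29 − 1² = 28, 29 − 2² = 25 = 5² ⇒ 29 = 2² + 5².
  61: 61 − 1² = 60, 61 − 2² = 57, 61 − 3² = 52, 61 − 4² = 45, 61 − 5² = 36 = 6² ⇒ 61 = 5² + 6².
  Combine using the Brahmagupta–Fibonacci identity (a² + b²)(c² + d²) = (ac − bd)² + (ad + bc)² = (ac + bd)² + (ad − bc)²:
  5 · 29 = 145: from (1² + 2²)(2² + 5²), take (1·2 − 2·5, 1·5 + 2·2) = (2 − 10, 5 + 4) = (-8, 9); dropping signs (only squares matter) gives (8, 9); check 8² + 9² = 64 + 81 = 145 ✓.
  145 · 61 = 8845: from (8² + 9²)(5² + 6²), take (8·5 − 9·6, 8·6 + 9·5) = (40 − 54, 48 + 45) = (-14, 93); dropping signs (only squares matter) gives (14, 93); check 14² + 93² = 196 + 8649 = 8845 ✓.
Step 4: Order so x ≤ y and verify: 14² + 93² = 196 + 8649 = 8845 = n. ✓

n = 8845 = 14² + 93² (one valid representation with x ≤ y).


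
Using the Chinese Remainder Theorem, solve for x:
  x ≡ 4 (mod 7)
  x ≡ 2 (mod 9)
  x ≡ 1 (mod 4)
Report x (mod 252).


Moduli 7, 9, 4 are pairwise coprime; by CRT there is a unique solution modulo M = 7 · 9 · 4 = 252.
Solve pairwise, accumulating the modulus:
  Start with x ≡ 4 (mod 7).
  Combine with x ≡ 2 (mod 9): since gcd(7, 9) = 1, we get a unique residue mod 63.
    Write x = 4 + 7·t and substitute into x ≡ 2 (mod 9): 7·t ≡ 2 − 4 = -2 (mod 9).
    Reduce coefficients mod 9: 7·t ≡ 7 (mod 9).
    The inverse of 7 mod 9 is 4 (since 7·4 = 28 = 3·9 + 1), so t ≡ 4·7 = 28 ≡ 1 (mod 9).
    Then x = 4 + 7·1 = 11, valid modulo lcm(7, 9) = 63: x ≡ 11 (mod 63).
  Combine with x ≡ 1 (mod 4): since gcd(63, 4) = 1, we get a unique residue mod 252.
    Write x = 11 + 63·t and substitute into x ≡ 1 (mod 4): 63·t ≡ 1 − 11 = -10 (mod 4).
    Reduce coefficients mod 4: 3·t ≡ 2 (mod 4).
    The inverse of 3 mod 4 is 3 (since 3·3 = 9 = 2·4 + 1), so t ≡ 3·2 = 6 ≡ 2 (mod 4).
    Then x = 11 + 63·2 = 137, valid modulo lcm(63, 4) = 252: x ≡ 137 (mod 252).
Verify: 137 mod 7 = 4 ✓, 137 mod 9 = 2 ✓, 137 mod 4 = 1 ✓.

x ≡ 137 (mod 252).


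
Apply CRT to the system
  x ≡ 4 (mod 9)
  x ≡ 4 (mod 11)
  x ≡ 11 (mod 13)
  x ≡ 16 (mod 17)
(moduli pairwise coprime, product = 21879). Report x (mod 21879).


Product of moduli M = 9 · 11 · 13 · 17 = 21879.
Merge one congruence at a time:
  Start: x ≡ 4 (mod 9).
  Combine with x ≡ 4 (mod 11); new modulus lcm = 99.
    Write x = 4 + 9·t and substitute into x ≡ 4 (mod 11): 9·t ≡ 4 − 4 = 0 (mod 11).
    The inverse of 9 mod 11 is 5 (since 9·5 = 45 = 4·11 + 1), so t ≡ 5·0 = 0 ≡ 0 (mod 11).
    Then x = 4 + 9·0 = 4, valid modulo lcm(9, 11) = 99: x ≡ 4 (mod 99).
  Combine with x ≡ 11 (mod 13); new modulus lcm = 1287.
    Write x = 4 + 99·t and substitute into x ≡ 11 (mod 13): 99·t ≡ 11 − 4 = 7 (mod 13).
    Reduce coefficients mod 13: 8·t ≡ 7 (mod 13).
    The inverse of 8 mod 13 is 5 (since 8·5 = 40 = 3·13 + 1), so t ≡ 5·7 = 35 ≡ 9 (mod 13).
    Then x = 4 + 99·9 = 895, valid modulo lcm(99, 13) = 1287: x ≡ 895 (mod 1287).
  Combine with x ≡ 16 (mod 17); new modulus lcm = 21879.
    Write x = 895 + 1287·t and substitute into x ≡ 16 (mod 17): 1287·t ≡ 16 − 895 = -879 (mod 17).
    Reduce coefficients mod 17: 12·t ≡ 5 (mod 17).
    The inverse of 12 mod 17 is 10 (since 12·10 = 120 = 7·17 + 1), so t ≡ 10·5 = 50 ≡ 16 (mod 17).
    Then x = 895 + 1287·16 = 21487, valid modulo lcm(1287, 17) = 21879: x ≡ 21487 (mod 21879).
Verify against each original: 21487 mod 9 = 4, 21487 mod 11 = 4, 21487 mod 13 = 11, 21487 mod 17 = 16.

x ≡ 21487 (mod 21879).


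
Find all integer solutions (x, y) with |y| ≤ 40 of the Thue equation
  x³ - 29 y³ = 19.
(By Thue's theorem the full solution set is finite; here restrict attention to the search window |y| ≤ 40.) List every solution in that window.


The equation is x³ - 29y³ = 19. For fixed y, x³ = 29·y³ + 19, so a solution requires the RHS to be a perfect cube.
Strategy: iterate y from -40 to 40, compute RHS = 29·y³ + 19, and check whether it is a (positive or negative) perfect cube.
Check small values of y:
  y = 0: RHS = 19 is not a perfect cube.
  y = 1: RHS = 48 is not a perfect cube.
  y = -1: RHS = -10 is not a perfect cube.
  y = 2: RHS = 251 is not a perfect cube.
  y = -2: RHS = -213 is not a perfect cube.
  y = 3: RHS = 802 is not a perfect cube.
  y = -3: RHS = -764 is not a perfect cube.
Continuing the search up to |y| = 40 finds no solutions either.
No (x, y) in the scanned range satisfies the equation.

No integer solutions with |y| ≤ 40.
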